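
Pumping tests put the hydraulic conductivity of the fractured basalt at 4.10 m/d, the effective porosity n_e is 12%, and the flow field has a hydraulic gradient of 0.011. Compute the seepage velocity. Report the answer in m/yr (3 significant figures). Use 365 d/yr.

Specific discharge q = 4.10 × 0.011 = 0.04510 m/d
Average linear velocity = 0.04510 / 0.12 = 0.3758 m/d
   = 0.3758 × 365 = 137 m/yr

137 m/yr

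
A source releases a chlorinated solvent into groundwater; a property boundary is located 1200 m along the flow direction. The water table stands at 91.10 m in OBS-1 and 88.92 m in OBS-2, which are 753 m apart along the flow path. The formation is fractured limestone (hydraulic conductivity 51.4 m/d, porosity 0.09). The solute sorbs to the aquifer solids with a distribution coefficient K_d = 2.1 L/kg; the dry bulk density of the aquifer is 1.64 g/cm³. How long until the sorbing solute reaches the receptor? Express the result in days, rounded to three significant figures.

28500 days

Hydraulic gradient i = (91.10 − 88.92) / 753 = 2.18 / 753 = 0.002895
Darcy flux q = K·i = 51.4 × 0.002895 = 0.1488 m/d
v = Ki/n = 51.4·0.002895/0.09 = 1.653 m/d
Retardation R = 1 + ρ_b·K_d/n = 1 + 1.64×2.1/0.09 = 39.27
Contaminant velocity v_c = v/R = 1.653/39.27 = 0.04211 m/d
t = L/v_c = 1200/0.04211 = 28500 d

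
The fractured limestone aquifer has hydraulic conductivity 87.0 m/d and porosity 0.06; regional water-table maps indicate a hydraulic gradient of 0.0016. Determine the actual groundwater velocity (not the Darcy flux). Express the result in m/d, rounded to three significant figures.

Specific discharge q = 87.0 × 0.0016 = 0.1392 m/d
v = Ki/n = 87.0·0.0016/0.06 = 2.320 m/d

2.32 m/d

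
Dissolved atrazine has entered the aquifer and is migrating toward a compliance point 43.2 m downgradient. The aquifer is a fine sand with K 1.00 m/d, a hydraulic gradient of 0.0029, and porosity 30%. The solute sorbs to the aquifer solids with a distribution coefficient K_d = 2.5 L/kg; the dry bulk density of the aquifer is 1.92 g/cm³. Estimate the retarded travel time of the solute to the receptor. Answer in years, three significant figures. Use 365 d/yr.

208 years

Specific discharge q = 1.00 × 0.0029 = 0.002900 m/d
v = Ki/n = 1.00·0.0029/0.30 = 0.009667 m/d
Retardation R = 1 + ρ_b·K_d/n = 1 + 1.92×2.5/0.30 = 17.00
Contaminant velocity v_c = v/R = 0.009667/17.00 = 5.686e-4 m/d
t = L/v_c = 43.2/5.686e-4 = 75970 d
   = 75970/365 = 208 yr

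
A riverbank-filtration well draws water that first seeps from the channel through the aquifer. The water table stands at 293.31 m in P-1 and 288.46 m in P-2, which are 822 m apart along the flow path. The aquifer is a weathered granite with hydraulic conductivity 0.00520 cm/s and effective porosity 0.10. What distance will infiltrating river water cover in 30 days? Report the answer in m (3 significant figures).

Hydraulic gradient i = (293.31 − 288.46) / 822 = 4.85 / 822 = 0.005900
K = 0.00520 cm/s × 864 = 4.493 m/d
Specific discharge q = 4.493 × 0.005900 = 0.02651 m/d
Seepage velocity v = q / n = 0.02651 / 0.10 = 0.2651 m/d
L = v × T = 0.2651 × 30 = 7.953 m

7.95 m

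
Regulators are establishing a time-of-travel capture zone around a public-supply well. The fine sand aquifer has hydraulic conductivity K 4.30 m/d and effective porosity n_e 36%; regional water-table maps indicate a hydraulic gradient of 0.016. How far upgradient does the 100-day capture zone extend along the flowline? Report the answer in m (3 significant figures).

19.1 m

Darcy flux q = K·i = 4.30 × 0.016 = 0.06880 m/d
v_s = q/n_e = 0.06880/0.36 = 0.1911 m/d
L = v × T = 0.1911 × 100 = 19.11 m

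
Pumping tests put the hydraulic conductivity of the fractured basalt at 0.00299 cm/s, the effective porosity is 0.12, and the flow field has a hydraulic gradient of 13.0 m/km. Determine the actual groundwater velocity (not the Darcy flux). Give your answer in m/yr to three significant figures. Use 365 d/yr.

102 m/yr

K = 0.00299 cm/s × 864 = 2.583 m/d
Darcy flux q = K·i = 2.583 × 0.013 = 0.03358 m/d
v_s = q/n_e = 0.03358/0.12 = 0.2799 m/d
   = 0.2799 × 365 = 102 m/yr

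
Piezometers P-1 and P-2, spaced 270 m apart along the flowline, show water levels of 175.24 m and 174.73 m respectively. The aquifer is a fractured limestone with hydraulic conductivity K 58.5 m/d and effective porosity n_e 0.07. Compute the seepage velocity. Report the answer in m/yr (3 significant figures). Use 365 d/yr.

Hydraulic gradient i = (175.24 − 174.73) / 270 = 0.51 / 270 = 0.001889
Specific discharge q = 58.5 × 0.001889 = 0.1105 m/d
Seepage velocity v = q / n = 0.1105 / 0.07 = 1.579 m/d
   = 1.579 × 365 = 576 m/yr

576 m/yr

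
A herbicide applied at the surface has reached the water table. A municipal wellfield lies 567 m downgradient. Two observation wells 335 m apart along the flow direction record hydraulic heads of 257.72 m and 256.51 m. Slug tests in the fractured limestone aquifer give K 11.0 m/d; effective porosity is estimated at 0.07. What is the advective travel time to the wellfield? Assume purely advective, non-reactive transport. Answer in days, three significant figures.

Hydraulic gradient i = (257.72 − 256.51) / 335 = 1.21 / 335 = 0.003612
Specific discharge q = 11.0 × 0.003612 = 0.03973 m/d
v_s = q/n_e = 0.03973/0.07 = 0.5676 m/d
t = L / v = 567 / 0.5676 = 999.0 d

999 days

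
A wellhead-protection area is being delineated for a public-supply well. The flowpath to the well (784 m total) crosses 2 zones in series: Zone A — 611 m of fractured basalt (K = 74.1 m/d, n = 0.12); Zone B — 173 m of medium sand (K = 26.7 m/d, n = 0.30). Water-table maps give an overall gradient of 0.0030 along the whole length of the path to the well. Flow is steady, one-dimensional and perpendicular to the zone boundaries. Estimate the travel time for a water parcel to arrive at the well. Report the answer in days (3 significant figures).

Steady 1-D flow in series ⇒ the Darcy flux q is identical in every zone and the zone head losses add (resistances L/K in series).
Σ(L/K) = 611/74.1 + 173/26.7 = 8.246 + 6.479 = 14.73 d
K_eq = L_total / Σ(L/K) = 784 / 14.73 = 53.24 m/d
q = K_eq · i = 53.24 × 0.0030 = 0.1597 m/d (same in every zone)
Zone A: v = q/n = 0.1597/0.12 = 1.331 m/d → t_A = 611/1.331 = 459.0 d
Zone B: v = q/n = 0.1597/0.30 = 0.5324 m/d → t_B = 173/0.5324 = 324.9 d
Total t = 459.0 + 324.9 = 784.0 d

784 days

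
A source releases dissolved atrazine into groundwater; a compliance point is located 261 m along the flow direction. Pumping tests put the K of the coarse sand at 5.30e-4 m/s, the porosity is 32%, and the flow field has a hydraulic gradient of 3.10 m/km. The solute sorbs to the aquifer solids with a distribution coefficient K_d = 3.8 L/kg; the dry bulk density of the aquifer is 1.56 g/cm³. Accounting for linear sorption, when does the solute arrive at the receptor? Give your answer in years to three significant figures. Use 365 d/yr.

K = 5.30e-4 m/s × 86400 s/d = 45.79 m/d
Darcy flux q = K·i = 45.79 × 0.0031 = 0.1420 m/d
Seepage velocity v = q / n = 0.1420 / 0.32 = 0.4436 m/d
Retardation R = 1 + ρ_b·K_d/n = 1 + 1.56×3.8/0.32 = 19.53
Contaminant velocity v_c = v/R = 0.4436/19.53 = 0.02272 m/d
t = L/v_c = 261/0.02272 = 11490 d
   = 11490/365 = 31.5 yr

31.5 years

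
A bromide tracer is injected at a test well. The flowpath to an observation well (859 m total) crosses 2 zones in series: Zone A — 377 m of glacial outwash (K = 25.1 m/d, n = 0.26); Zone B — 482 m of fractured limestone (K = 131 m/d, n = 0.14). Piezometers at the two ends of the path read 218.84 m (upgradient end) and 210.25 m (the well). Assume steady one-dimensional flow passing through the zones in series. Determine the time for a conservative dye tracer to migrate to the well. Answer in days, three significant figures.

360 days

Total head drop ΔH = 218.84 − 210.25 = 8.59 m
Steady 1-D flow in series ⇒ the Darcy flux q is identical in every zone and the zone head losses add (resistances L/K in series).
Σ(L/K) = 377/25.1 + 482/131 = 15.02 + 3.679 = 18.70 d
q = ΔH / Σ(L/K) = 8.59 / 18.70 = 0.4594 m/d (same in every zone)
Zone A: v = q/n = 0.4594/0.26 = 1.767 m/d → t_A = 377/1.767 = 213.4 d
Zone B: v = q/n = 0.4594/0.14 = 3.281 m/d → t_B = 482/3.281 = 146.9 d
Total t = 213.4 + 146.9 = 360.3 d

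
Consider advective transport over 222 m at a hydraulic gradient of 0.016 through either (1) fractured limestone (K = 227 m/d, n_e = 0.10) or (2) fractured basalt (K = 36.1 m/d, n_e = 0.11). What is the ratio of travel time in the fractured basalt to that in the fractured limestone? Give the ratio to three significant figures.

Unit 1 (fractured limestone): v = 227×0.016/0.10 = 36.32 m/d, t = 222/36.32 = 6.112 d
Unit 2 (fractured basalt): v = 36.1×0.016/0.11 = 5.251 m/d, t = 222/5.251 = 42.28 d
t(fractured basalt) / t(fractured limestone) = 42.28/6.112 = 6.92

6.92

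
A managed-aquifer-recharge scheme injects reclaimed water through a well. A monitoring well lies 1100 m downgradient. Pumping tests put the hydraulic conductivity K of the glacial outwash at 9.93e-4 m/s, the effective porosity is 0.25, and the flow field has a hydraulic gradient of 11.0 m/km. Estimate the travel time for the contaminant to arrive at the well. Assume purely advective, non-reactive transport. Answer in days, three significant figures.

K = 9.93e-4 m/s × 86400 s/d = 85.80 m/d
Darcy flux q = K·i = 85.80 × 0.011 = 0.9437 m/d
Seepage velocity v = q / n = 0.9437 / 0.25 = 3.775 m/d
t = L / v = 1100 / 3.775 = 291.4 d

291 days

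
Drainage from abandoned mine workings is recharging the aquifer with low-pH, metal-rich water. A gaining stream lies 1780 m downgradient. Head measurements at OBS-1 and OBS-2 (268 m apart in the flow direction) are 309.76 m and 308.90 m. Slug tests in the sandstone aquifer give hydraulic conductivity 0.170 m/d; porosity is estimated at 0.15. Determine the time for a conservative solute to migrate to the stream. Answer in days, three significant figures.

Hydraulic gradient i = (309.76 − 308.90) / 268 = 0.86 / 268 = 0.003209
Darcy flux q = K·i = 0.170 × 0.003209 = 5.455e-4 m/d
v = Ki/n = 0.170·0.003209/0.15 = 0.003637 m/d
t = L / v = 1780 / 0.003637 = 489400 d

489000 days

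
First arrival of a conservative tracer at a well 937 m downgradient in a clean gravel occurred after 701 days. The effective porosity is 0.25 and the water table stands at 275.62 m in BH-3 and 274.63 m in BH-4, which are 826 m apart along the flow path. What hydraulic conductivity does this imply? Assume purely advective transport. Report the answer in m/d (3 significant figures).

Hydraulic gradient i = (275.62 − 274.63) / 826 = 0.99 / 826 = 0.001199
v = L / t = 937 / 701 = 1.337 m/d
K = v · n / i = 1.337 × 0.25 / 0.001199 = 279 m/d

279 m/d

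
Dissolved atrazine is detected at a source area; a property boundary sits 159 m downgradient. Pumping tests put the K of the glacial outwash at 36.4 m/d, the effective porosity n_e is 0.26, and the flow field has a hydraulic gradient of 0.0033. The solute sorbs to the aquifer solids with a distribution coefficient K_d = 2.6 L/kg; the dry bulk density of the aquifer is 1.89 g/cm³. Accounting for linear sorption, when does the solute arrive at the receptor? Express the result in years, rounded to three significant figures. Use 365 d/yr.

18.8 years

q = Ki = 36.4 × 0.0033 = 0.1201 m/d
v_s = q/n_e = 0.1201/0.26 = 0.4620 m/d
Retardation R = 1 + ρ_b·K_d/n = 1 + 1.89×2.6/0.26 = 19.90
Contaminant velocity v_c = v/R = 0.4620/19.90 = 0.02322 m/d
t = L/v_c = 159/0.02322 = 6849 d
   = 6849/365 = 18.8 yr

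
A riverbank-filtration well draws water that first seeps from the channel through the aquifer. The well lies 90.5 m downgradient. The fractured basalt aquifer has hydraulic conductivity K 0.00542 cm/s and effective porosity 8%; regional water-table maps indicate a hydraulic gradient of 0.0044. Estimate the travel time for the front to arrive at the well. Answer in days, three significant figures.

351 days

K = 0.00542 cm/s × 864 = 4.683 m/d
Darcy flux q = K·i = 4.683 × 0.0044 = 0.02060 m/d
Average linear velocity = 0.02060 / 0.08 = 0.2576 m/d
t = L / v = 90.5 / 0.2576 = 351.4 d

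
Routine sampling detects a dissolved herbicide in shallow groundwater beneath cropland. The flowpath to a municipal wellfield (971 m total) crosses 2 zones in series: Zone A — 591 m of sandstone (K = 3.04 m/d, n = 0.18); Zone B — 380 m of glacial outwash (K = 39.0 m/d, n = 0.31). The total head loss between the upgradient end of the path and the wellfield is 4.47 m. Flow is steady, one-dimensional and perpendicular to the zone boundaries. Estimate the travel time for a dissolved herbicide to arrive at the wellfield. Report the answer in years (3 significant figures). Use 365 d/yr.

Steady 1-D flow in series ⇒ the Darcy flux q is identical in every zone and the zone head losses add (resistances L/K in series).
Σ(L/K) = 591/3.04 + 380/39.0 = 194.4 + 9.744 = 204.2 d
q = ΔH / Σ(L/K) = 4.47 / 204.2 = 0.02190 m/d (same in every zone)
Zone A: v = q/n = 0.02190/0.18 = 0.1216 m/d → t_A = 591/0.1216 = 4859 d
Zone B: v = q/n = 0.02190/0.31 = 0.07063 m/d → t_B = 380/0.07063 = 5380 d
Total t = 4859 + 5380 = 10240 d
   = 10240 / 365 = 28.1 yr

28.1 years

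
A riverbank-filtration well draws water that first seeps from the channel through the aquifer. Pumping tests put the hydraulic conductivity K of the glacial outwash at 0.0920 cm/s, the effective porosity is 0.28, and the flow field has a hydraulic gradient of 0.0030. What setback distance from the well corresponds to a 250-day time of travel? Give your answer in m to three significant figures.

K = 0.0920 cm/s × 864 = 79.49 m/d
Darcy flux q = K·i = 79.49 × 0.0030 = 0.2385 m/d
Average linear velocity = 0.2385 / 0.28 = 0.8517 m/d
L = v × T = 0.8517 × 250 = 212.9 m

213 m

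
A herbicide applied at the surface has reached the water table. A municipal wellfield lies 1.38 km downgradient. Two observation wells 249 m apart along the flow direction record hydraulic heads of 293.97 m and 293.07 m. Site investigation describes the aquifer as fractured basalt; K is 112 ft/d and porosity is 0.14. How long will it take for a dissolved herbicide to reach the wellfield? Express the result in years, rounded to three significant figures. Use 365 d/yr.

4.29 years

Hydraulic gradient i = (293.97 − 293.07) / 249 = 0.90 / 249 = 0.003614
K = 112 ft/d × 0.3048 = 34.14 m/d
Specific discharge q = 34.14 × 0.003614 = 0.1234 m/d
v = Ki/n = 34.14·0.003614/0.14 = 0.8813 m/d
L = 1.38 km = 1380 m
t = L / v = 1380 / 0.8813 = 1566 d
   = 1566 / 365 = 4.29 yr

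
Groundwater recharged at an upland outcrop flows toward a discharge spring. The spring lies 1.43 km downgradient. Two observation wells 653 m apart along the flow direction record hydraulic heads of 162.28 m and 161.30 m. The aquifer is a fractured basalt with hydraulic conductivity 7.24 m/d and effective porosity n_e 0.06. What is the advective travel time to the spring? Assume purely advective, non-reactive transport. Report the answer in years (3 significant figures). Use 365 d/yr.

Hydraulic gradient i = (162.28 − 161.30) / 653 = 0.98 / 653 = 0.001501
Darcy flux q = K·i = 7.24 × 0.001501 = 0.01087 m/d
Average linear velocity = 0.01087 / 0.06 = 0.1811 m/d
L = 1.43 km = 1430 m
t = L / v = 1430 / 0.1811 = 7897 d
   = 7897 / 365 = 21.6 yr

21.6 years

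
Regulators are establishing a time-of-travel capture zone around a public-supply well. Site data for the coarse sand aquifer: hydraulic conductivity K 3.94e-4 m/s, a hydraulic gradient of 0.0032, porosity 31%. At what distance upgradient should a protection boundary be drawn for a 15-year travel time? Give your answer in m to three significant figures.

K = 3.94e-4 m/s × 86400 s/d = 34.04 m/d
Specific discharge q = 34.04 × 0.0032 = 0.1089 m/d
Seepage velocity v = q / n = 0.1089 / 0.31 = 0.3514 m/d
T = 15 yr × 365 = 5475 d
L = v × T = 0.3514 × 5475 = 1924 m

1920 m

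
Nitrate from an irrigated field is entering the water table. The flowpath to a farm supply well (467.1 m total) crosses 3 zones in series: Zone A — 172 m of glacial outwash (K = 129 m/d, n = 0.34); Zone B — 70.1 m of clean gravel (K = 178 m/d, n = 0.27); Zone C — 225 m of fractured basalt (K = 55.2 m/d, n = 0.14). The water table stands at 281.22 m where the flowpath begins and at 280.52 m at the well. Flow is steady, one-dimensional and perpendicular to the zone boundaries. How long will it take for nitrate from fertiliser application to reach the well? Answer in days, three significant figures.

Total head drop ΔH = 281.22 − 280.52 = 0.70 m
Steady 1-D flow in series ⇒ the Darcy flux q is identical in every zone and the zone head losses add (resistances L/K in series).
Σ(L/K) = 172/129 + 70.1/178 + 225/55.2 = 1.333 + 0.3938 + 4.076 = 5.803 d
q = ΔH / Σ(L/K) = 0.70 / 5.803 = 0.1206 m/d (same in every zone)
Zone A: v = q/n = 0.1206/0.34 = 0.3548 m/d → t_A = 172/0.3548 = 484.8 d
Zone B: v = q/n = 0.1206/0.27 = 0.4467 m/d → t_B = 70.1/0.4467 = 156.9 d
Zone C: v = q/n = 0.1206/0.14 = 0.8616 m/d → t_C = 225/0.8616 = 261.1 d
Total t = 484.8 + 156.9 + 261.1 = 902.9 d

903 days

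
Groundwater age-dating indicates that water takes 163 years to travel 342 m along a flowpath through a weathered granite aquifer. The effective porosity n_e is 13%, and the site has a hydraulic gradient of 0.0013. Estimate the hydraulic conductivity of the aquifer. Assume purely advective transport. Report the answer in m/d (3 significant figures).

0.575 m/d

t = 163 years = 59500 d
v = L / t = 342 / 59500 = 0.005748 m/d
K = v · n / i = 0.005748 × 0.13 / 0.0013 = 0.575 m/d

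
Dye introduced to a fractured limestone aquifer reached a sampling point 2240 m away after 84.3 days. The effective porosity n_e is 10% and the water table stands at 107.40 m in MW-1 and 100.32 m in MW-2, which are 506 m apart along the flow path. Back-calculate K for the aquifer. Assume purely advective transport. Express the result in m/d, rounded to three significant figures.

190 m/d

Hydraulic gradient i = (107.40 − 100.32) / 506 = 7.08 / 506 = 0.01399
v = L / t = 2240 / 84.3 = 26.57 m/d
K = v · n / i = 26.57 × 0.10 / 0.01399 = 190 m/d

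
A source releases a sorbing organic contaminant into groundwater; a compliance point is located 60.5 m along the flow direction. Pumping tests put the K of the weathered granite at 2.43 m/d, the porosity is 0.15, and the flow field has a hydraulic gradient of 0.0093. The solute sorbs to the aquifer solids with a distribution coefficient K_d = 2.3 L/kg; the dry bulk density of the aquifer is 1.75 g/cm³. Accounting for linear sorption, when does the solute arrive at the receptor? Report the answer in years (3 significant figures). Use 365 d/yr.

30.6 years

Specific discharge q = 2.43 × 0.0093 = 0.02260 m/d
Seepage velocity v = q / n = 0.02260 / 0.15 = 0.1507 m/d
Retardation R = 1 + ρ_b·K_d/n = 1 + 1.75×2.3/0.15 = 27.83
Contaminant velocity v_c = v/R = 0.1507/27.83 = 0.005413 m/d
t = L/v_c = 60.5/0.005413 = 11180 d
   = 11180/365 = 30.6 yr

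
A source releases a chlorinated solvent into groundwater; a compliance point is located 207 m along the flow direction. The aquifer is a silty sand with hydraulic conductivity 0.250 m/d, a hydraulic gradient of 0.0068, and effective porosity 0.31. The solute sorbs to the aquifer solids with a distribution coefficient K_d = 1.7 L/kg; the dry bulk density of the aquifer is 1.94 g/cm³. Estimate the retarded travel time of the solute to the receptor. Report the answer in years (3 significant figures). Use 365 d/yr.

1200 years

q = Ki = 0.250 × 0.0068 = 0.001700 m/d
v = Ki/n = 0.250·0.0068/0.31 = 0.005484 m/d
Retardation R = 1 + ρ_b·K_d/n = 1 + 1.94×1.7/0.31 = 11.64
Contaminant velocity v_c = v/R = 0.005484/11.64 = 4.712e-4 m/d
t = L/v_c = 207/4.712e-4 = 439300 d
   = 439300/365 = 1200 yr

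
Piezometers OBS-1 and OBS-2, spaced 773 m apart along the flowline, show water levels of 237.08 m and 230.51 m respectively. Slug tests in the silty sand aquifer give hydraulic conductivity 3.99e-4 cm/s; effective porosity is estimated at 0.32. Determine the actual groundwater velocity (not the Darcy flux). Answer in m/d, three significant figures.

Hydraulic gradient i = (237.08 − 230.51) / 773 = 6.57 / 773 = 0.008499
K = 3.99e-4 cm/s × 864 = 0.3447 m/d
Specific discharge q = 0.3447 × 0.008499 = 0.002930 m/d
v = Ki/n = 0.3447·0.008499/0.32 = 0.009156 m/d

0.00916 m/d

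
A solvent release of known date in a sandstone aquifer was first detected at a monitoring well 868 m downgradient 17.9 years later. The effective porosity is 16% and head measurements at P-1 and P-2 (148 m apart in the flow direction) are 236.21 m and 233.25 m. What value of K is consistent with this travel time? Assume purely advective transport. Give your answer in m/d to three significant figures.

Hydraulic gradient i = (236.21 − 233.25) / 148 = 2.96 / 148 = 0.02000
t = 17.9 years = 6533 d
v = L / t = 868 / 6533 = 0.1329 m/d
K = v · n / i = 0.1329 × 0.16 / 0.02000 = 1.06 m/d

1.06 m/d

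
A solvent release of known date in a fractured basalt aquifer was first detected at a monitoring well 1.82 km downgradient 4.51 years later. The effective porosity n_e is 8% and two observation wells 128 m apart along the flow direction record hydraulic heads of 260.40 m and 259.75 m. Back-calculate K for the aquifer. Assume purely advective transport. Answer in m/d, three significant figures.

Hydraulic gradient i = (260.40 − 259.75) / 128 = 0.65 / 128 = 0.005078
t = 4.51 years = 1646 d
L = 1.82 km = 1820 m
v = L / t = 1820 / 1646 = 1.106 m/d
K = v · n / i = 1.106 × 0.08 / 0.005078 = 17.4 m/d

17.4 m/d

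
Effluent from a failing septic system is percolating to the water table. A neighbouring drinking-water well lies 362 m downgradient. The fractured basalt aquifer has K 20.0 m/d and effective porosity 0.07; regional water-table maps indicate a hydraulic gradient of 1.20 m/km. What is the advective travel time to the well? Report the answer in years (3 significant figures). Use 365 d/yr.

2.89 years

Darcy flux q = K·i = 20.0 × 0.0012 = 0.02400 m/d
v = Ki/n = 20.0·0.0012/0.07 = 0.3429 m/d
t = L / v = 362 / 0.3429 = 1056 d
   = 1056 / 365 = 2.89 yr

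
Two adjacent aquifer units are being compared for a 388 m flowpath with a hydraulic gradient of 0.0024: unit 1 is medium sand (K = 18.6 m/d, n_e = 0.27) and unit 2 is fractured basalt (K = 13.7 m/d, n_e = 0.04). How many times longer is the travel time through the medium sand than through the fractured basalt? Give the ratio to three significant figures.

Unit 1 (medium sand): v = 18.6×0.0024/0.27 = 0.1653 m/d, t = 388/0.1653 = 2347 d
Unit 2 (fractured basalt): v = 13.7×0.0024/0.04 = 0.8220 m/d, t = 388/0.8220 = 472.0 d
t(medium sand) / t(fractured basalt) = 2347/472.0 = 4.97

4.97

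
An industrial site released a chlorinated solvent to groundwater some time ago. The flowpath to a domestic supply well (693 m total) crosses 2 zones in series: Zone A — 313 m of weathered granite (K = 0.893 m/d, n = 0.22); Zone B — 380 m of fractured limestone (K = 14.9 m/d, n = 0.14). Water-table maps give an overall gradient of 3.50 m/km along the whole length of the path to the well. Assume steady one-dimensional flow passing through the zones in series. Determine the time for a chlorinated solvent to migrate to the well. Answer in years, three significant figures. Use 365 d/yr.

51.8 years

For zones in series the flux q is common to all zones; the equivalent conductivity is the harmonic (thickness-weighted) mean, K_eq = L_total / Σ(L_j/K_j).
Σ(L/K) = 313/0.893 + 380/14.9 = 350.5 + 25.50 = 376.0 d
K_eq = L_total / Σ(L/K) = 693 / 376.0 = 1.843 m/d
q = K_eq · i = 1.843 × 0.0035 = 0.006451 m/d (same in every zone)
Zone A: v = q/n = 0.006451/0.22 = 0.02932 m/d → t_A = 313/0.02932 = 10670 d
Zone B: v = q/n = 0.006451/0.14 = 0.04608 m/d → t_B = 380/0.04608 = 8247 d
Total t = 10670 + 8247 = 18920 d
   = 18920 / 365 = 51.8 yr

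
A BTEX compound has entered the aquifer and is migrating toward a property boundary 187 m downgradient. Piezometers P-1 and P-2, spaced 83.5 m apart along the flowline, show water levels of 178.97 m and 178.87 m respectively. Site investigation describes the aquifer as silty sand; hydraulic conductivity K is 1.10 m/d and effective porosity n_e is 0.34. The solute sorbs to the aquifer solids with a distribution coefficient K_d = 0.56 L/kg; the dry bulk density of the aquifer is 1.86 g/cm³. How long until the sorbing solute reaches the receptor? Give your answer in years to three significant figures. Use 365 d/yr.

537 years

Hydraulic gradient i = (178.97 − 178.87) / 83.5 = 0.10 / 83.5 = 0.001198
Specific discharge q = 1.10 × 0.001198 = 0.001317 m/d
v_s = q/n_e = 0.001317/0.34 = 0.003875 m/d
Retardation R = 1 + ρ_b·K_d/n = 1 + 1.86×0.56/0.34 = 4.064
Contaminant velocity v_c = v/R = 0.003875/4.064 = 9.535e-4 m/d
t = L/v_c = 187/9.535e-4 = 196100 d
   = 196100/365 = 537 yr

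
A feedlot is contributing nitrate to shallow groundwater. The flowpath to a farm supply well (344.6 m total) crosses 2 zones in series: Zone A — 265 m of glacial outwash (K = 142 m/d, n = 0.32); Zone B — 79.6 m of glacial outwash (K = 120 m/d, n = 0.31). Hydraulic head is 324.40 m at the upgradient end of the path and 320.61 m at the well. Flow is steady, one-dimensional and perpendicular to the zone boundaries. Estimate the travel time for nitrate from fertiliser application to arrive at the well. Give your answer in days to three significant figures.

Total head drop ΔH = 324.40 − 320.61 = 3.79 m
Steady 1-D flow in series ⇒ the Darcy flux q is identical in every zone and the zone head losses add (resistances L/K in series).
Σ(L/K) = 265/142 + 79.6/120 = 1.866 + 0.6633 = 2.530 d
q = ΔH / Σ(L/K) = 3.79 / 2.530 = 1.498 m/d (same in every zone)
Zone A: v = q/n = 1.498/0.32 = 4.682 m/d → t_A = 265/4.682 = 56.60 d
Zone B: v = q/n = 1.498/0.31 = 4.833 m/d → t_B = 79.6/4.833 = 16.47 d
Total t = 56.60 + 16.47 = 73.07 d

73.1 days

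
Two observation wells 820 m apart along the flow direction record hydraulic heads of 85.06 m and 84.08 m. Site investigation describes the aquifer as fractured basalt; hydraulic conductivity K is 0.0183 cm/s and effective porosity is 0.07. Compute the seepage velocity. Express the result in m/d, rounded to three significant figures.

0.270 m/d

Hydraulic gradient i = (85.06 − 84.08) / 820 = 0.98 / 820 = 0.001195
K = 0.0183 cm/s × 864 = 15.81 m/d
Specific discharge q = 15.81 × 0.001195 = 0.01890 m/d
v = Ki/n = 15.81·0.001195/0.07 = 0.2699 m/d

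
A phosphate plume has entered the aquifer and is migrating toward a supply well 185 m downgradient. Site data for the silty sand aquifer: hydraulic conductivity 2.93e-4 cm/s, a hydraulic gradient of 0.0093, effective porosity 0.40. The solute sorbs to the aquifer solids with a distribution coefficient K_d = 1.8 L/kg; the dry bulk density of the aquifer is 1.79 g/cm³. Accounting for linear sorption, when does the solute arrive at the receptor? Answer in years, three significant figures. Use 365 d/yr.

780 years

K = 2.93e-4 cm/s × 864 = 0.2532 m/d
Darcy flux q = K·i = 0.2532 × 0.0093 = 0.002354 m/d
v_s = q/n_e = 0.002354/0.40 = 0.005886 m/d
Retardation R = 1 + ρ_b·K_d/n = 1 + 1.79×1.8/0.40 = 9.055
Contaminant velocity v_c = v/R = 0.005886/9.055 = 6.500e-4 m/d
t = L/v_c = 185/6.500e-4 = 284600 d
   = 284600/365 = 780 yr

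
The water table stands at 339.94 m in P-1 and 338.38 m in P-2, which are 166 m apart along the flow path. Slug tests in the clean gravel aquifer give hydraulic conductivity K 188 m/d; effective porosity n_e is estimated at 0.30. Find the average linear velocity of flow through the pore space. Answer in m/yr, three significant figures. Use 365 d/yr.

Hydraulic gradient i = (339.94 − 338.38) / 166 = 1.56 / 166 = 0.009398
Specific discharge q = 188 × 0.009398 = 1.767 m/d
Seepage velocity v = q / n = 1.767 / 0.30 = 5.889 m/d
   = 5.889 × 365 = 2150 m/yr

2150 m/yr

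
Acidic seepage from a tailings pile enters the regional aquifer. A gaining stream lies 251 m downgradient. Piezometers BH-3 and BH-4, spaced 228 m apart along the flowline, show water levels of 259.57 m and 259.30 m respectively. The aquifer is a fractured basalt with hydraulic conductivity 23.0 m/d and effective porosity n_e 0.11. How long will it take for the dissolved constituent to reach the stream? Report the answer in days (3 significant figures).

Hydraulic gradient i = (259.57 − 259.30) / 228 = 0.27 / 228 = 0.001184
q = Ki = 23.0 × 0.001184 = 0.02724 m/d
Average linear velocity = 0.02724 / 0.11 = 0.2476 m/d
t = L / v = 251 / 0.2476 = 1014 d

1010 days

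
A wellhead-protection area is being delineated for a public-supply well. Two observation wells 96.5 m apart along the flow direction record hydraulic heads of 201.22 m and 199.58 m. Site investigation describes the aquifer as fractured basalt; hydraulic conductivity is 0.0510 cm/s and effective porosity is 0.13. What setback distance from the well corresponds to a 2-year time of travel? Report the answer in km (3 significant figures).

Hydraulic gradient i = (201.22 − 199.58) / 96.5 = 1.64 / 96.5 = 0.01699
K = 0.0510 cm/s × 864 = 44.06 m/d
q = Ki = 44.06 × 0.01699 = 0.7489 m/d
Seepage velocity v = q / n = 0.7489 / 0.13 = 5.760 m/d
T = 2 yr × 365 = 730 d
L = v × T = 5.760 × 730 = 4205 m
   = 4.21 km

4.21 km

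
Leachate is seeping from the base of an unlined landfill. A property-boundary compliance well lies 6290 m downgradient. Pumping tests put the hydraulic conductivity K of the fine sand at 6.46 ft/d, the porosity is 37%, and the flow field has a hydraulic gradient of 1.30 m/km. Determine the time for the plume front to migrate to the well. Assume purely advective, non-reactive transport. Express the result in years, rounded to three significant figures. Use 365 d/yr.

K = 6.46 ft/d × 0.3048 = 1.969 m/d
Darcy flux q = K·i = 1.969 × 0.0013 = 0.002560 m/d
v = Ki/n = 1.969·0.0013/0.37 = 0.006918 m/d
t = L / v = 6290 / 0.006918 = 909200 d
   = 909200 / 365 = 2490 yr

2490 years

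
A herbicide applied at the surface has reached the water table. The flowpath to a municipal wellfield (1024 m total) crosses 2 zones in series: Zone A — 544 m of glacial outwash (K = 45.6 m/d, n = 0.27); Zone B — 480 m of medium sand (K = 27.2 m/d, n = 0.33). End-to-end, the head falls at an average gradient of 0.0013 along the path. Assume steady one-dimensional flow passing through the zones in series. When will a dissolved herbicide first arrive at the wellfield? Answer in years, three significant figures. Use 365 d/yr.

Continuity: the same q passes through each zone, so ΔH = q·Σ(L_j/K_j) — the zones act as resistances in series.
Σ(L/K) = 544/45.6 + 480/27.2 = 11.93 + 17.65 = 29.58 d
K_eq = L_total / Σ(L/K) = 1024 / 29.58 = 34.62 m/d
q = K_eq · i = 34.62 × 0.0013 = 0.04501 m/d (same in every zone)
Zone A: v = q/n = 0.04501/0.27 = 0.1667 m/d → t_A = 544/0.1667 = 3263 d
Zone B: v = q/n = 0.04501/0.33 = 0.1364 m/d → t_B = 480/0.1364 = 3519 d
Total t = 3263 + 3519 = 6783 d
   = 6783 / 365 = 18.6 yr

18.6 years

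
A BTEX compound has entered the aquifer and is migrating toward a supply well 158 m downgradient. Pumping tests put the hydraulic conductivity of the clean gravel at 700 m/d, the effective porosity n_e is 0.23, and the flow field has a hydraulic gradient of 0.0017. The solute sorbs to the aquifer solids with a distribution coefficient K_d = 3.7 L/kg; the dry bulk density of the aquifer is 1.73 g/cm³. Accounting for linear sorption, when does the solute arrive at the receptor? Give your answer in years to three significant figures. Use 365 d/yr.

2.41 years

q = Ki = 700 × 0.0017 = 1.190 m/d
v_s = q/n_e = 1.190/0.23 = 5.174 m/d
Retardation R = 1 + ρ_b·K_d/n = 1 + 1.73×3.7/0.23 = 28.83
Contaminant velocity v_c = v/R = 5.174/28.83 = 0.1795 m/d
t = L/v_c = 158/0.1795 = 880.4 d
   = 880.4/365 = 2.41 yr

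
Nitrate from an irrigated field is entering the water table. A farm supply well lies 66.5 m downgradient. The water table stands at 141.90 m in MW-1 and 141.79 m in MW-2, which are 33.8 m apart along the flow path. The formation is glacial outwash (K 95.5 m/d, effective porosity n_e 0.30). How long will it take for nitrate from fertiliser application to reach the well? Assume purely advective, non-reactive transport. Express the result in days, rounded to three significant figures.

64.2 days

Hydraulic gradient i = (141.90 − 141.79) / 33.8 = 0.11 / 33.8 = 0.003254
q = Ki = 95.5 × 0.003254 = 0.3108 m/d
v = Ki/n = 95.5·0.003254/0.30 = 1.036 m/d
t = L / v = 66.5 / 1.036 = 64.19 d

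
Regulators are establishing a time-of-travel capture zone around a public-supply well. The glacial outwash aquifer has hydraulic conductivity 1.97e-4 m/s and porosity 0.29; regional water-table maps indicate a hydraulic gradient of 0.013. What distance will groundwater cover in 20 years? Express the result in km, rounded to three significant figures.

5.57 km

K = 1.97e-4 m/s × 86400 s/d = 17.02 m/d
q = Ki = 17.02 × 0.013 = 0.2213 m/d
Seepage velocity v = q / n = 0.2213 / 0.29 = 0.7630 m/d
T = 20 yr × 365 = 7300 d
L = v × T = 0.7630 × 7300 = 5570 m
   = 5.57 km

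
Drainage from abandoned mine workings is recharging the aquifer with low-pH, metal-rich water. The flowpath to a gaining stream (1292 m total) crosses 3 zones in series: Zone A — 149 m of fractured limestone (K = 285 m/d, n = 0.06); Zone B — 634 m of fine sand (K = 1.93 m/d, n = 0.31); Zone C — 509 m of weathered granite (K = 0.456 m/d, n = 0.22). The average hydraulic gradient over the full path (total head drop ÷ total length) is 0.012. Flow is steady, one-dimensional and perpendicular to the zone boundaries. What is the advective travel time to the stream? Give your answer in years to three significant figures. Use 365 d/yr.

Continuity: the same q passes through each zone, so ΔH = q·Σ(L_j/K_j) — the zones act as resistances in series.
Σ(L/K) = 149/285 + 634/1.93 + 509/0.456 = 0.5228 + 328.5 + 1116 = 1445 d
K_eq = L_total / Σ(L/K) = 1292 / 1445 = 0.8940 m/d
q = K_eq · i = 0.8940 × 0.012 = 0.01073 m/d (same in every zone)
Zone A: v = q/n = 0.01073/0.06 = 0.1788 m/d → t_A = 149/0.1788 = 833.4 d
Zone B: v = q/n = 0.01073/0.31 = 0.03461 m/d → t_B = 634/0.03461 = 18320 d
Zone C: v = q/n = 0.01073/0.22 = 0.04876 m/d → t_C = 509/0.04876 = 10440 d
Total t = 833.4 + 18320 + 10440 = 29590 d
   = 29590 / 365 = 81.1 yr

81.1 years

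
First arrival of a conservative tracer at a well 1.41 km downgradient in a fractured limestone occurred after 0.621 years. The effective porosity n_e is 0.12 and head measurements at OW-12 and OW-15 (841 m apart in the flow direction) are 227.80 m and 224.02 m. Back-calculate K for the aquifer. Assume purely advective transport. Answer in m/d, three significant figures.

Hydraulic gradient i = (227.80 − 224.02) / 841 = 3.78 / 841 = 0.004495
t = 0.621 years = 226.7 d
L = 1.41 km = 1410 m
v = L / t = 1410 / 226.7 = 6.221 m/d
K = v · n / i = 6.221 × 0.12 / 0.004495 = 166 m/d

166 m/d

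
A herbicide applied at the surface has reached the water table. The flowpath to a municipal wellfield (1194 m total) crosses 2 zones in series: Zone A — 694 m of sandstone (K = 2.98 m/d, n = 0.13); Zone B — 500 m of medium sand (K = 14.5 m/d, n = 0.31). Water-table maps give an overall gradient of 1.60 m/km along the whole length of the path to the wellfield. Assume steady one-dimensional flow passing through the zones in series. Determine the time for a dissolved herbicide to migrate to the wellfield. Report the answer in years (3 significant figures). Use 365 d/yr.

94.0 years

For zones in series the flux q is common to all zones; the equivalent conductivity is the harmonic (thickness-weighted) mean, K_eq = L_total / Σ(L_j/K_j).
Σ(L/K) = 694/2.98 + 500/14.5 = 232.9 + 34.48 = 267.4 d
K_eq = L_total / Σ(L/K) = 1194 / 267.4 = 4.466 m/d
q = K_eq · i = 4.466 × 0.0016 = 0.007145 m/d (same in every zone)
Zone A: v = q/n = 0.007145/0.13 = 0.05496 m/d → t_A = 694/0.05496 = 12630 d
Zone B: v = q/n = 0.007145/0.31 = 0.02305 m/d → t_B = 500/0.02305 = 21690 d
Total t = 12630 + 21690 = 34320 d
   = 34320 / 365 = 94.0 yr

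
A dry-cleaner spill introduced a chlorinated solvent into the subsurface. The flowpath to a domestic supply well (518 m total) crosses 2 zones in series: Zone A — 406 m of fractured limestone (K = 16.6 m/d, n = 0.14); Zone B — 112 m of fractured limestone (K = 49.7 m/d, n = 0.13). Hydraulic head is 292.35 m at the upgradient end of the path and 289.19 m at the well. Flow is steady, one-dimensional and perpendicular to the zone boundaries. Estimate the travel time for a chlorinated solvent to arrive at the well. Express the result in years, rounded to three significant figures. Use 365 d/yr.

Total head drop ΔH = 292.35 − 289.19 = 3.16 m
Continuity: the same q passes through each zone, so ΔH = q·Σ(L_j/K_j) — the zones act as resistances in series.
Σ(L/K) = 406/16.6 + 112/49.7 = 24.46 + 2.254 = 26.71 d
q = ΔH / Σ(L/K) = 3.16 / 26.71 = 0.1183 m/d (same in every zone)
Zone A: v = q/n = 0.1183/0.14 = 0.8450 m/d → t_A = 406/0.8450 = 480.5 d
Zone B: v = q/n = 0.1183/0.13 = 0.9100 m/d → t_B = 112/0.9100 = 123.1 d
Total t = 480.5 + 123.1 = 603.5 d
   = 603.5 / 365 = 1.65 yr

1.65 years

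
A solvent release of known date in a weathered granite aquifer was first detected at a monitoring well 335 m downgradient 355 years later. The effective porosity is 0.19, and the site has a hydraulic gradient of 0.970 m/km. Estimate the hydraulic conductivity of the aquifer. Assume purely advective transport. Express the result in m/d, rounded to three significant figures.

0.506 m/d

t = 355 years = 129600 d
v = L / t = 335 / 129600 = 0.002585 m/d
K = v · n / i = 0.002585 × 0.19 / 9.7e-4 = 0.506 m/d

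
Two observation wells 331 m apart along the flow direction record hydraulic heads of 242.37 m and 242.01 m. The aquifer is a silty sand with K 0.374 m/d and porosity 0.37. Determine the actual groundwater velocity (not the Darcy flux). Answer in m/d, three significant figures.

Hydraulic gradient i = (242.37 − 242.01) / 331 = 0.36 / 331 = 0.001088
Specific discharge q = 0.374 × 0.001088 = 4.068e-4 m/d
Seepage velocity v = q / n = 4.068e-4 / 0.37 = 0.001099 m/d

0.00110 m/d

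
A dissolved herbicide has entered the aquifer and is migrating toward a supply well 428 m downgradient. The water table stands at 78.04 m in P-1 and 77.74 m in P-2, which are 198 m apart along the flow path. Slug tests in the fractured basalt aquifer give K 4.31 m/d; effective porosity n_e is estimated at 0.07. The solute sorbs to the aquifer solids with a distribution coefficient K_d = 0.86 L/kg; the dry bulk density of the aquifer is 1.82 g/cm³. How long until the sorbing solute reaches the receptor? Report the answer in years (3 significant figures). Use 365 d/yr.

294 years

Hydraulic gradient i = (78.04 − 77.74) / 198 = 0.30 / 198 = 0.001515
Darcy flux q = K·i = 4.31 × 0.001515 = 0.006530 m/d
Seepage velocity v = q / n = 0.006530 / 0.07 = 0.09329 m/d
Retardation R = 1 + ρ_b·K_d/n = 1 + 1.82×0.86/0.07 = 23.36
Contaminant velocity v_c = v/R = 0.09329/23.36 = 0.003994 m/d
t = L/v_c = 428/0.003994 = 107200 d
   = 107200/365 = 294 yr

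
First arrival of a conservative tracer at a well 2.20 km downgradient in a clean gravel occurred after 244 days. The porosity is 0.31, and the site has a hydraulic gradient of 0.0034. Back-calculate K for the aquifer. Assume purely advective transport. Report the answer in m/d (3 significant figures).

822 m/d

L = 2.20 km = 2200 m
v = L / t = 2200 / 244 = 9.016 m/d
K = v · n / i = 9.016 × 0.31 / 0.0034 = 822 m/d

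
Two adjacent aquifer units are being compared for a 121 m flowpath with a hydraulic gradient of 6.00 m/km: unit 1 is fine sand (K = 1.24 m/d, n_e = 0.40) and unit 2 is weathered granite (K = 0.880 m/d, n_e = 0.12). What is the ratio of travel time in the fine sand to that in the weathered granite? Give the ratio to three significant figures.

Unit 1 (fine sand): v = 1.24×0.0060/0.40 = 0.01860 m/d, t = 121/0.01860 = 6505 d
Unit 2 (weathered granite): v = 0.880×0.0060/0.12 = 0.04400 m/d, t = 121/0.04400 = 2750 d
t(fine sand) / t(weathered granite) = 6505/2750 = 2.37

2.37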